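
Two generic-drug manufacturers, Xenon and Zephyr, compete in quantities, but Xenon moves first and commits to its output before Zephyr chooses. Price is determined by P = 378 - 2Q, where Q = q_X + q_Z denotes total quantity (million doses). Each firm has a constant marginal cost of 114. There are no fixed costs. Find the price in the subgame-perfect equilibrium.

180

Solve by backward induction. Given q_X, the follower Zephyr maximises π_Z = (378 - 2q_X - 2q_Z)q_Z - 114q_Z.
Follower FOC: 264 - 2q_X - 4q_Z = 0, so q_Z(q_X) = (264 - 2q_X)/4.
Xenon substitutes q_Z(q_X) into its own profit: π_X = q_X(378 - 2q_X - (264 - 2q_X)/2) - 114q_X = (246 - q_X)q_X - 114q_X.
The leader's first-order condition 132 - 2q_X = 0 yields q_X = 66.
Then q_Z = (264 - 2·66)/4 = 33.
Total output Q = 99, so price P = 378 - 2·99 = 180.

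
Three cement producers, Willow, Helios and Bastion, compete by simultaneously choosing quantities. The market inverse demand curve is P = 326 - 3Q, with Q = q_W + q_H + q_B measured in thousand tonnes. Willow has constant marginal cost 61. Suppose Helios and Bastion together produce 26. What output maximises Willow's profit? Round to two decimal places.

With rivals' combined output fixed at 26, Willow's profit is π_W = (326 - 3·26 - 3q_W)q_W - (61q_W) = (248 - 3q_W)q_W - (61q_W).
∂π_W/∂q_W = 187 - 6q_W = 0, so q_W = 187/6.

31.17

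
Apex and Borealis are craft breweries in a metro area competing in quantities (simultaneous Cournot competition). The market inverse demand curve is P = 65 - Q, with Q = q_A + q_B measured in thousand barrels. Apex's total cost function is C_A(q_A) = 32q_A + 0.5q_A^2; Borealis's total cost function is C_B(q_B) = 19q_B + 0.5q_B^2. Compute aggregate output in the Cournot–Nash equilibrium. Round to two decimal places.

19.75

Apex's profit: π_A = (65 - Q)q_A - (32q_A + (1/2)q_A²). Setting ∂π_A/∂q_A = 0: 33 - 3q_A - (q_B) = 0.
Borealis's first-order condition: 46 - 3q_B - (q_A) = 0.
So q_A = (33 - q_B)/3 and q_B = (46 - q_A)/3.
Solving the pair: q_A = 53/8, q_B = 105/8.
Total output Q = 53/8 + 105/8 = 79/4.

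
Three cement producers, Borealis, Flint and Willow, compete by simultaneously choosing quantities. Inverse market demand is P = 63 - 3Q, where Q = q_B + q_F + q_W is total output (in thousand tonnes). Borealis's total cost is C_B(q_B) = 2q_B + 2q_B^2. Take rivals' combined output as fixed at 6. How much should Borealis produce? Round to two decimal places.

4.30

With rivals' combined output fixed at 6, Borealis's profit is π_B = (63 - 3·6 - 3q_B)q_B - (2q_B + 2q_B²) = (45 - 3q_B)q_B - (2q_B + 2q_B²).
∂π_B/∂q_B = 43 - 10q_B = 0, so q_B = 43/10.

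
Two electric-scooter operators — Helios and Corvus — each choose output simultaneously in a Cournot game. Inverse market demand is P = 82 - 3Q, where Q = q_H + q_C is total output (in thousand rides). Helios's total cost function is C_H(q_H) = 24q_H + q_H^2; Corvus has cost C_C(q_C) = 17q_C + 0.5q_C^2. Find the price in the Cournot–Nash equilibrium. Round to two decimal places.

Helios's profit: π_H = (82 - 3Q)q_H - (24q_H + q_H²). Setting ∂π_H/∂q_H = 0: 58 - 8q_H - 3(q_C) = 0.
Corvus's first-order condition: 65 - 7q_C - 3(q_H) = 0.
So q_H = (58 - 3q_C)/8 and q_C = (65 - 3q_H)/7.
Substituting one into the other gives q_H = 211/47 and q_C = 346/47.
Total output Q = 557/47, so price P = 82 - 3·(557/47) = 46.4468.

46.45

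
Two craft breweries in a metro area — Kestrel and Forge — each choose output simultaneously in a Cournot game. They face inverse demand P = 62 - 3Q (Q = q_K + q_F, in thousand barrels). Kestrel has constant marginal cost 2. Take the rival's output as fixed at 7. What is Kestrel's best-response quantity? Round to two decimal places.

With the rival's output fixed at 7, Kestrel's profit is π_K = (62 - 3·7 - 3q_K)q_K - (2q_K) = (41 - 3q_K)q_K - (2q_K).
∂π_K/∂q_K = 39 - 6q_K = 0, so q_K = 13/2.

6.50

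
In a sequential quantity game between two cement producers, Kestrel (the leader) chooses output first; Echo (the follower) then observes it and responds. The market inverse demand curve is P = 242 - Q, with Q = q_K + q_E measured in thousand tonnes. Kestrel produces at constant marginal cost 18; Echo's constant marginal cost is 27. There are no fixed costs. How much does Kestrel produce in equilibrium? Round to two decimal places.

116.50

The follower Echo best-responds to any q_K: π_E = (242 - Q)q_E - 27q_E.
Setting the follower's marginal profit to zero, 215 - q_K - 2q_E = 0, i.e. q_E = (215 - q_K)/2.
The leader anticipates this reaction. Substituting into P = 242 - Q gives P = 269/2 - (1/2)q_K, so π_K = (269/2 - (1/2)q_K)q_K - 18q_K.
Maximising: ∂π_K/∂q_K = 233/2 - q_K = 0, giving q_K = 233/2.
Then q_E = (215 - 233/2)/2 = 197/4.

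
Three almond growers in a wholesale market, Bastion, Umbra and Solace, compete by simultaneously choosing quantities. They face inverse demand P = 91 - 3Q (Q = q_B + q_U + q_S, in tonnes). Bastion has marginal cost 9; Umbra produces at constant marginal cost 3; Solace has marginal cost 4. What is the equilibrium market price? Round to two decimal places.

26.75

Bastion's profit: π_B = (91 - 3Q)q_B - (9q_B). Setting ∂π_B/∂q_B = 0: 82 - 6q_B - 3(q_U + q_S) = 0.
Umbra's profit: π_U = (91 - 3Q)q_U - (3q_U). Setting ∂π_U/∂q_U = 0: 88 - 6q_U - 3(q_B + q_S) = 0.
Solace's first-order condition: 87 - 6q_S - 3(q_B + q_U) = 0.
Summing all 3 equations gives 257 − 12Q = 0, hence Q = 257/12.
Back-substituting: q_B = (82 − 257/4)/3 = 71/12, q_U = (88 − 257/4)/3 = 95/12, q_S = (87 − 257/4)/3 = 91/12.
Total output Q = 257/12, so price P = 91 - 3·(257/12) = 107/4.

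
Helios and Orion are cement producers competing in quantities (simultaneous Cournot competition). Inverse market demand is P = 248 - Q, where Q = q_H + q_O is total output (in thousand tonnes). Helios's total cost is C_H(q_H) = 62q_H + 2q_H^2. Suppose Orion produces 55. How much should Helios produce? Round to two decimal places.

21.83

With the rival's output fixed at 55, Helios's profit is π_H = (248 - 55 - q_H)q_H - (62q_H + 2q_H²) = (193 - q_H)q_H - (62q_H + 2q_H²).
∂π_H/∂q_H = 131 - 6q_H = 0, so q_H = 131/6.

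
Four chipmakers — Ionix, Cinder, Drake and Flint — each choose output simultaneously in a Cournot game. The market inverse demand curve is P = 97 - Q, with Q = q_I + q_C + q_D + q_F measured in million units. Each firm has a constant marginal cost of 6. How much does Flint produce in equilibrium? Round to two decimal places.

18.20

Each firm earns π_i = (97 - Q)q_i - 6q_i.
Setting ∂π_i/∂q_i = 0 with rivals' quantities fixed: 91 - 2q_i - Σ_{j≠i} q_j = 0.
By symmetry each firm produces the same amount; substituting Σ_{j≠i} q_j = 3q_i yields q_i = 91/5.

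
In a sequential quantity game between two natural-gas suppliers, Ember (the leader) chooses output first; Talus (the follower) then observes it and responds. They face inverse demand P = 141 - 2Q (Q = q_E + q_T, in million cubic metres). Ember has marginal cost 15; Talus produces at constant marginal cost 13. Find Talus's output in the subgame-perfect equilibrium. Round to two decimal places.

Solve by backward induction. Given q_E, the follower Talus maximises π_T = (141 - 2q_E - 2q_T)q_T - 13q_T.
∂π_T/∂q_T = 128 - 2q_E - 4q_T = 0 gives the reaction function q_T = (128 - 2q_E)/4.
Ember substitutes q_T(q_E) into its own profit: π_E = q_E(141 - 2q_E - (128 - 2q_E)/2) - 15q_E = (77 - q_E)q_E - 15q_E.
The leader's first-order condition 62 - 2q_E = 0 yields q_E = 31.
Then q_T = (128 - 2·31)/4 = 33/2.

16.50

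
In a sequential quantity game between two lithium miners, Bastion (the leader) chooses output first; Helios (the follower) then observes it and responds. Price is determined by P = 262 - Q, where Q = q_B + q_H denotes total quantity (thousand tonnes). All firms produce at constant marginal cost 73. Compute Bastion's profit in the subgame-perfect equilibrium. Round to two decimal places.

4465.13

The follower Helios best-responds to any q_B: π_H = (262 - Q)q_H - 73q_H.
Follower FOC: 189 - q_B - 2q_H = 0, so q_H(q_B) = (189 - q_B)/2.
Bastion substitutes q_H(q_B) into its own profit: π_B = q_B(262 - q_B - (189 - q_B)/2) - 73q_B = (335/2 - (1/2)q_B)q_B - 73q_B.
The leader's first-order condition 189/2 - q_B = 0 yields q_B = 189/2.
Then q_H = (189 - 189/2)/2 = 189/4.
Price P = 262 - 567/4 = 481/4.
Bastion's profit: (481/4 - 73)·(189/2) = 4465.1250.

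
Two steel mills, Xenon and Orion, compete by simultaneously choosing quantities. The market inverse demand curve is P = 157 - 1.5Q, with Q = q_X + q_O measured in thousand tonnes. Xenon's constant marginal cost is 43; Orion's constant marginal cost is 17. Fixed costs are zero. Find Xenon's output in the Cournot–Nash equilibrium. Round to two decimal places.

Xenon's profit: π_X = (157 - 1.5Q)q_X - (43q_X). Setting ∂π_X/∂q_X = 0: 114 - 3q_X - (3/2)(q_O) = 0.
Orion's profit: π_O = (157 - 1.5Q)q_O - (17q_O). Setting ∂π_O/∂q_O = 0: 140 - 3q_O - (3/2)(q_X) = 0.
Best responses: q_X = (114 - (3/2)q_O)/3, q_O = (140 - (3/2)q_X)/3.
Solving the pair: q_X = 176/9, q_O = 332/9.

19.56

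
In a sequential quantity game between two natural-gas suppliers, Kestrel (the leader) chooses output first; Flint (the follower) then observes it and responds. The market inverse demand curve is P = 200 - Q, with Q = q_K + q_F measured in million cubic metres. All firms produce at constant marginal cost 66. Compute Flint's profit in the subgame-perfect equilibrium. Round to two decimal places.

Solve by backward induction. Given q_K, the follower Flint maximises π_F = (200 - q_K - q_F)q_F - 66q_F.
Setting the follower's marginal profit to zero, 134 - q_K - 2q_F = 0, i.e. q_F = (134 - q_K)/2.
Kestrel substitutes q_F(q_K) into its own profit: π_K = q_K(200 - q_K - (134 - q_K)/2) - 66q_K = (133 - (1/2)q_K)q_K - 66q_K.
The leader's first-order condition 67 - q_K = 0 yields q_K = 67.
Then q_F = (134 - 67)/2 = 67/2.
Price P = 200 - 201/2 = 199/2.
Flint's profit: (199/2 - 66)·(67/2) = 1122.2500.

1122.25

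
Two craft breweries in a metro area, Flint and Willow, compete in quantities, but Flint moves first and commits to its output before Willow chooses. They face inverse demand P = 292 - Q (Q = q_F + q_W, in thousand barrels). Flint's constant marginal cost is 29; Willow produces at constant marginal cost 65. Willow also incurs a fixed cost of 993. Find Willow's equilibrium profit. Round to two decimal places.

508.56

Solve by backward induction. Given q_F, the follower Willow maximises π_W = (292 - q_F - q_W)q_W - 65q_W.
∂π_W/∂q_W = 227 - q_F - 2q_W = 0 gives the reaction function q_W = (227 - q_F)/2.
The leader anticipates this reaction. Substituting into P = 292 - Q gives P = 357/2 - (1/2)q_F, so π_F = (357/2 - (1/2)q_F)q_F - 29q_F.
Maximising: ∂π_F/∂q_F = 299/2 - q_F = 0, giving q_F = 299/2.
Then q_W = (227 - 299/2)/2 = 155/4.
Price P = 292 - 753/4 = 415/4.
Willow's profit: (415/4 - 65)·(155/4) - 993 = 508.5625.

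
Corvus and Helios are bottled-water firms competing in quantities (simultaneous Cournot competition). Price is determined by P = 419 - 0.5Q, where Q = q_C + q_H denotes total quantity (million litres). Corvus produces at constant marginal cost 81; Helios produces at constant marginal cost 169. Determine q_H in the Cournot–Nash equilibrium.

108

Corvus's profit: π_C = (419 - 0.5Q)q_C - (81q_C). Setting ∂π_C/∂q_C = 0: 338 - q_C - (1/2)(q_H) = 0.
Helios's first-order condition: 250 - q_H - (1/2)(q_C) = 0.
Best responses: q_C = (338 - (1/2)q_H), q_H = (250 - (1/2)q_C).
Solving the pair: q_C = 284, q_H = 108.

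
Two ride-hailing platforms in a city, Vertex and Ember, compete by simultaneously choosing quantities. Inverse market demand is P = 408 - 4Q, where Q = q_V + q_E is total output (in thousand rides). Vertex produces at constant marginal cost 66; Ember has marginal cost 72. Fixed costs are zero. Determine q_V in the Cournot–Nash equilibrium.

Vertex's profit: π_V = (408 - 4Q)q_V - (66q_V). Setting ∂π_V/∂q_V = 0: 342 - 8q_V - 4(q_E) = 0.
Ember's profit: π_E = (408 - 4Q)q_E - (72q_E). Setting ∂π_E/∂q_E = 0: 336 - 8q_E - 4(q_V) = 0.
So q_V = (342 - 4q_E)/8 and q_E = (336 - 4q_V)/8.
Solving the pair: q_V = 29, q_E = 55/2.

29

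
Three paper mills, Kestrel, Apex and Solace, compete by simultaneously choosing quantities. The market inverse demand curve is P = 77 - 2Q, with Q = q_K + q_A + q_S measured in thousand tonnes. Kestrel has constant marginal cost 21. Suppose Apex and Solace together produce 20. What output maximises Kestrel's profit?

4

With rivals' combined output fixed at 20, Kestrel's profit is π_K = (77 - 2·20 - 2q_K)q_K - (21q_K) = (37 - 2q_K)q_K - (21q_K).
∂π_K/∂q_K = 16 - 4q_K = 0, so q_K = 4.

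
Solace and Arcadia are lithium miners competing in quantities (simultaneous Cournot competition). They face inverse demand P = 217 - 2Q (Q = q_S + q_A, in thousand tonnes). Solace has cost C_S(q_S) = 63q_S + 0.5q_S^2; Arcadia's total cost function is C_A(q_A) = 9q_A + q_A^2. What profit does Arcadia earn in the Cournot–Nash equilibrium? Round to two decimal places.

Solace's profit: π_S = (217 - 2Q)q_S - (63q_S + (1/2)q_S²). Setting ∂π_S/∂q_S = 0: 154 - 5q_S - 2(q_A) = 0.
Arcadia's first-order condition: 208 - 6q_A - 2(q_S) = 0.
Best responses: q_S = (154 - 2q_A)/5, q_A = (208 - 2q_S)/6.
Solving the pair: q_S = 254/13, q_A = 366/13.
Price P = 217 - 2·(620/13) = 1581/13.
Arcadia's profit: (1581/13)·(366/13) - 9·(366/13) - (366/13)² = 2377.9172.

2377.92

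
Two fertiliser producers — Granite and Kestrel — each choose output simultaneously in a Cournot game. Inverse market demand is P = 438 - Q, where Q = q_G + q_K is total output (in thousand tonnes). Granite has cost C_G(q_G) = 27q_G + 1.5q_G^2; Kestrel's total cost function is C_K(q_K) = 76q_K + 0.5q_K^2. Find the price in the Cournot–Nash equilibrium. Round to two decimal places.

275.86

Granite's profit: π_G = (438 - Q)q_G - (27q_G + (3/2)q_G²). Setting ∂π_G/∂q_G = 0: 411 - 5q_G - (q_K) = 0.
Kestrel's profit: π_K = (438 - Q)q_K - (76q_K + (1/2)q_K²). Setting ∂π_K/∂q_K = 0: 362 - 3q_K - (q_G) = 0.
Best responses: q_G = (411 - q_K)/5, q_K = (362 - q_G)/3.
Substituting one into the other gives q_G = 871/14 and q_K = 1399/14.
Total output Q = 1135/7, so price P = 438 - 1135/7 = 1931/7.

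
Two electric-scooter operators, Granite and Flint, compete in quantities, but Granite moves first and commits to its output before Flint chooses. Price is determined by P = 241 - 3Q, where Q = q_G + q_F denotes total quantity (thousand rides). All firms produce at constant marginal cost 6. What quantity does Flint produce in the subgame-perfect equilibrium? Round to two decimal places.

The follower Flint best-responds to any q_G: π_F = (241 - 3Q)q_F - 6q_F.
Setting the follower's marginal profit to zero, 235 - 3q_G - 6q_F = 0, i.e. q_F = (235 - 3q_G)/6.
The leader anticipates this reaction. Substituting into P = 241 - 3Q gives P = 247/2 - (3/2)q_G, so π_G = (247/2 - (3/2)q_G)q_G - 6q_G.
Leader FOC: 235/2 - 3q_G = 0, so q_G = 235/6.
Then q_F = (235 - 3·(235/6))/6 = 235/12.

19.58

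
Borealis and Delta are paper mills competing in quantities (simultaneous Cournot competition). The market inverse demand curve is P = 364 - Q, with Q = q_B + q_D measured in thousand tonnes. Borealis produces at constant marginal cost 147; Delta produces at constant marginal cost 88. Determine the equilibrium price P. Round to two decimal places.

Borealis's profit: π_B = (364 - Q)q_B - (147q_B). Setting ∂π_B/∂q_B = 0: 217 - 2q_B - (q_D) = 0.
Delta's profit: π_D = (364 - Q)q_D - (88q_D). Setting ∂π_D/∂q_D = 0: 276 - 2q_D - (q_B) = 0.
Best responses: q_B = (217 - q_D)/2, q_D = (276 - q_B)/2.
Substituting one into the other gives q_B = 158/3 and q_D = 335/3.
Total output Q = 493/3, so price P = 364 - 493/3 = 599/3.

199.67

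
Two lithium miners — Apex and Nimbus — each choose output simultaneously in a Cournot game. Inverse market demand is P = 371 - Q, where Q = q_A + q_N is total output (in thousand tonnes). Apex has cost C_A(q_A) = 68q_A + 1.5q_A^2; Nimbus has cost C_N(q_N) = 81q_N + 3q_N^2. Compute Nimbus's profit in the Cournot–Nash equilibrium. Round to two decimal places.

Apex's profit: π_A = (371 - Q)q_A - (68q_A + (3/2)q_A²). Setting ∂π_A/∂q_A = 0: 303 - 5q_A - (q_N) = 0.
Nimbus's profit: π_N = (371 - Q)q_N - (81q_N + 3q_N²). Setting ∂π_N/∂q_N = 0: 290 - 8q_N - (q_A) = 0.
So q_A = (303 - q_N)/5 and q_N = (290 - q_A)/8.
Solving the pair: q_A = 54.7179, q_N = 1147/39.
Price P = 371 - 84.1282 = 286.8718.
Nimbus's profit: 286.8718·(1147/39) - 81·(1147/39) - 3(1147/39)² = 3459.8527.

3459.85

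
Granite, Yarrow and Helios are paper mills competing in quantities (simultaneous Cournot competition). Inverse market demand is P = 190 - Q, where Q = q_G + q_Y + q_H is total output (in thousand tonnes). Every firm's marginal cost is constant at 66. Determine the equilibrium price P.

97

A representative firm's profit is π_i = q_i(190 - Q) - 66q_i.
Setting ∂π_i/∂q_i = 0 with rivals' quantities fixed: 124 - 2q_i - Σ_{j≠i} q_j = 0.
With identical firms every q_j equals q_i, so Σ_{j≠i} q_j = 2q_i and 124 = 4q_i, giving q_i = 31.
Total output Q = 93, so price P = 190 - 93 = 97.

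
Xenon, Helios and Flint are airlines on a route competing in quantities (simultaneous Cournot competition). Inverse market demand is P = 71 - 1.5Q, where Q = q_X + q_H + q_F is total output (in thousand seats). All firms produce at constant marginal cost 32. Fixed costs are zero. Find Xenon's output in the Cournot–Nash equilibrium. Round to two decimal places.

6.50

A representative firm's profit is π_i = q_i(71 - 1.5Q) - 32q_i.
First-order condition (treating rivals' output as given): 39 - 3q_i - (3/2)·Σ_{j≠i} q_j = 0.
By symmetry each firm produces the same amount; substituting Σ_{j≠i} q_j = 2q_i yields q_i = 39/6 = 13/2.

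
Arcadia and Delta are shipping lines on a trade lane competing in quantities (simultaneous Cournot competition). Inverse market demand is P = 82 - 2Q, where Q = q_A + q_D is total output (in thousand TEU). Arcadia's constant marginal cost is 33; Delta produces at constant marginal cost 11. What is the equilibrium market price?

42

Arcadia's profit: π_A = (82 - 2Q)q_A - (33q_A). Setting ∂π_A/∂q_A = 0: 49 - 4q_A - 2(q_D) = 0.
Delta's first-order condition: 71 - 4q_D - 2(q_A) = 0.
Rearranging gives the reaction functions q_A = (49 - 2q_D)/4 and q_D = (71 - 2q_A)/4.
Substituting one into the other gives q_A = 9/2 and q_D = 31/2.
Total output Q = 20, so price P = 82 - 2·20 = 42.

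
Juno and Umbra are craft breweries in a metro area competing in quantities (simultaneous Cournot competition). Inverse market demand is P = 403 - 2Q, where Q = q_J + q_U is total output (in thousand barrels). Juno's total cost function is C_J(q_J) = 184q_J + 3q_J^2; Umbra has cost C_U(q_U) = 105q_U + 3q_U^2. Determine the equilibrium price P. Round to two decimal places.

316.83

Juno's profit: π_J = (403 - 2Q)q_J - (184q_J + 3q_J²). Setting ∂π_J/∂q_J = 0: 219 - 10q_J - 2(q_U) = 0.
Umbra's profit: π_U = (403 - 2Q)q_U - (105q_U + 3q_U²). Setting ∂π_U/∂q_U = 0: 298 - 10q_U - 2(q_J) = 0.
Rearranging gives the reaction functions q_J = (219 - 2q_U)/10 and q_U = (298 - 2q_J)/10.
Substituting one into the other gives q_J = 797/48 and q_U = 1271/48.
Total output Q = 517/12, so price P = 403 - 2·(517/12) = 1901/6.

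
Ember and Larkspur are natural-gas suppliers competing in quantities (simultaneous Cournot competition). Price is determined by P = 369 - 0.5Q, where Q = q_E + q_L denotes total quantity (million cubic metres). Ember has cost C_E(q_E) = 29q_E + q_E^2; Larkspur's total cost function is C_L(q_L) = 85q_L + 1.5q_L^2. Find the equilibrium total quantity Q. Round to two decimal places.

Ember's profit: π_E = (369 - 0.5Q)q_E - (29q_E + q_E²). Setting ∂π_E/∂q_E = 0: 340 - 3q_E - (1/2)(q_L) = 0.
Larkspur's first-order condition: 284 - 4q_L - (1/2)(q_E) = 0.
Rearranging gives the reaction functions q_E = (340 - (1/2)q_L)/3 and q_L = (284 - (1/2)q_E)/4.
Substituting one into the other gives q_E = 103.6596 and q_L = 58.0426.
Total output Q = 103.6596 + 58.0426 = 161.7021.

161.70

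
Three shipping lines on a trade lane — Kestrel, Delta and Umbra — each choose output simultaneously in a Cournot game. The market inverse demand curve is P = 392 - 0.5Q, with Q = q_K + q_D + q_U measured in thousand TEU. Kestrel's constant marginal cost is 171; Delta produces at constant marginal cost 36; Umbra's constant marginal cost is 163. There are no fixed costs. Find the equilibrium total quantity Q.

403

Kestrel's profit: π_K = (392 - 0.5Q)q_K - (171q_K). Setting ∂π_K/∂q_K = 0: 221 - q_K - (1/2)(q_D + q_U) = 0.
Delta's profit: π_D = (392 - 0.5Q)q_D - (36q_D). Setting ∂π_D/∂q_D = 0: 356 - q_D - (1/2)(q_K + q_U) = 0.
Umbra's first-order condition: 229 - q_U - (1/2)(q_K + q_D) = 0.
Adding the 3 conditions: 806 − Q − Q = 0, i.e. Q = 403.
Back-substituting: q_K = (221 − 403/2)/(1/2) = 39, q_D = (356 − 403/2)/(1/2) = 309, q_U = (229 − 403/2)/(1/2) = 55.
Total output Q = 39 + 309 + 55 = 403.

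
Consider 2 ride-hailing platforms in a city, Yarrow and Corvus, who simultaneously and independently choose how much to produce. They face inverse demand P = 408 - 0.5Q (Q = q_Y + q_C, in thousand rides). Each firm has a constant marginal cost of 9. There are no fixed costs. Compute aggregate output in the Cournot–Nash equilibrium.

532

Each firm earns π_i = (408 - 0.5Q)q_i - 9q_i.
Setting ∂π_i/∂q_i = 0 with rivals' quantities fixed: 399 - q_i - (1/2)q_j = 0.
With identical firms every q_j equals q_i, so q_j = q_i and 399 = (3/2)q_i, giving q_i = 266.
Total output Q = 266 + 266 = 532.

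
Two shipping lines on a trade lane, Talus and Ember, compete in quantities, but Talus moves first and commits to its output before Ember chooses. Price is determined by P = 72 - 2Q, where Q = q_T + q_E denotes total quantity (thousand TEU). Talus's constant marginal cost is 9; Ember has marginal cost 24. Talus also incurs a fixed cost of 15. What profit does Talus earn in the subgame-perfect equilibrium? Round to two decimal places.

The follower Ember best-responds to any q_T: π_E = (72 - 2Q)q_E - 24q_E.
∂π_E/∂q_E = 48 - 2q_T - 4q_E = 0 gives the reaction function q_E = (48 - 2q_T)/4.
The leader anticipates this reaction. Substituting into P = 72 - 2Q gives P = 48 - q_T, so π_T = (48 - q_T)q_T - 9q_T.
Leader FOC: 39 - 2q_T = 0, so q_T = 39/2.
Then q_E = (48 - 2·(39/2))/4 = 9/4.
Price P = 72 - 2·(87/4) = 57/2.
Talus's profit: (57/2 - 9)·(39/2) - 15 = 1461/4.

365.25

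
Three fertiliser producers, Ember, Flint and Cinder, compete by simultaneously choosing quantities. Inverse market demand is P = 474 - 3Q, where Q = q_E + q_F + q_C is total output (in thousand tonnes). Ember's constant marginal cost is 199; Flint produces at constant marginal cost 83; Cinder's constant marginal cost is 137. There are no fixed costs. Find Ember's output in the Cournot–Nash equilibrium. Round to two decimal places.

8.08

Ember's profit: π_E = (474 - 3Q)q_E - (199q_E). Setting ∂π_E/∂q_E = 0: 275 - 6q_E - 3(q_F + q_C) = 0.
Flint's first-order condition: 391 - 6q_F - 3(q_E + q_C) = 0.
Cinder's first-order condition: 337 - 6q_C - 3(q_E + q_F) = 0.
Adding the 3 conditions: 1003 − 6Q − 6Q = 0, i.e. Q = 1003/12.
Back-substituting: q_E = (275 − 1003/4)/3 = 97/12, q_F = (391 − 1003/4)/3 = 187/4, q_C = (337 − 1003/4)/3 = 115/4.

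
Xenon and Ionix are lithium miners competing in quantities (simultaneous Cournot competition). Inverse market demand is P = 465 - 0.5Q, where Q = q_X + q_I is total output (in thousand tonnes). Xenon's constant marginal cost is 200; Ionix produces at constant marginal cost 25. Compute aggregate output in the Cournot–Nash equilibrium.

470

Xenon's profit: π_X = (465 - 0.5Q)q_X - (200q_X). Setting ∂π_X/∂q_X = 0: 265 - q_X - (1/2)(q_I) = 0.
Ionix's first-order condition: 440 - q_I - (1/2)(q_X) = 0.
Rearranging gives the reaction functions q_X = (265 - (1/2)q_I) and q_I = (440 - (1/2)q_X).
Solving the pair: q_X = 60, q_I = 410.
Total output Q = 60 + 410 = 470.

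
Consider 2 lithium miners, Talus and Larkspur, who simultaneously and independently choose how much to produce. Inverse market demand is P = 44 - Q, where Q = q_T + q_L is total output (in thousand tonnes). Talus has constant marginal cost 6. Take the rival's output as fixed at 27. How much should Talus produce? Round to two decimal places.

5.50

With the rival's output fixed at 27, Talus's profit is π_T = (44 - 27 - q_T)q_T - (6q_T) = (17 - q_T)q_T - (6q_T).
∂π_T/∂q_T = 11 - 2q_T = 0, so q_T = 11/2.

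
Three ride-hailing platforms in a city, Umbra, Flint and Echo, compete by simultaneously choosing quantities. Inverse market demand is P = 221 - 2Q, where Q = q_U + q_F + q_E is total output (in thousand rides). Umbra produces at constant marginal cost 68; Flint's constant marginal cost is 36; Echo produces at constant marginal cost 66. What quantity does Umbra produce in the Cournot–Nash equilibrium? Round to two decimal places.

14.88

Umbra's profit: π_U = (221 - 2Q)q_U - (68q_U). Setting ∂π_U/∂q_U = 0: 153 - 4q_U - 2(q_F + q_E) = 0.
Flint's first-order condition: 185 - 4q_F - 2(q_U + q_E) = 0.
Echo's profit: π_E = (221 - 2Q)q_E - (66q_E). Setting ∂π_E/∂q_E = 0: 155 - 4q_E - 2(q_U + q_F) = 0.
Adding the 3 conditions: 493 − 4Q − 4Q = 0, i.e. Q = 493/8.
Back-substituting: q_U = (153 − 493/4)/2 = 119/8, q_F = (185 − 493/4)/2 = 247/8, q_E = (155 − 493/4)/2 = 127/8.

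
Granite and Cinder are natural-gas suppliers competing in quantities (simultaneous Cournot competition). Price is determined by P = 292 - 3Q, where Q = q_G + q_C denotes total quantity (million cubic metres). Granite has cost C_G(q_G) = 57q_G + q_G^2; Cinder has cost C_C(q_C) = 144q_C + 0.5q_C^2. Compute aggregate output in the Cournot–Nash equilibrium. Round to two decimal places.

35.74

Granite's profit: π_G = (292 - 3Q)q_G - (57q_G + q_G²). Setting ∂π_G/∂q_G = 0: 235 - 8q_G - 3(q_C) = 0.
Cinder's first-order condition: 148 - 7q_C - 3(q_G) = 0.
Rearranging gives the reaction functions q_G = (235 - 3q_C)/8 and q_C = (148 - 3q_G)/7.
Substituting one into the other gives q_G = 1201/47 and q_C = 479/47.
Total output Q = 1201/47 + 479/47 = 1680/47.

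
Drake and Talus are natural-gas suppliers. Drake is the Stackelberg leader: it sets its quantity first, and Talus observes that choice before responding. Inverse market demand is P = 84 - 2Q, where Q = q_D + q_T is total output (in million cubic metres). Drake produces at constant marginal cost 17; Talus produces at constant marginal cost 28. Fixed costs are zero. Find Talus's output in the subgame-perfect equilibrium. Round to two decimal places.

4.25

Solve by backward induction. Given q_D, the follower Talus maximises π_T = (84 - 2q_D - 2q_T)q_T - 28q_T.
Follower FOC: 56 - 2q_D - 4q_T = 0, so q_T(q_D) = (56 - 2q_D)/4.
Drake substitutes q_T(q_D) into its own profit: π_D = q_D(84 - 2q_D - (56 - 2q_D)/2) - 17q_D = (56 - q_D)q_D - 17q_D.
The leader's first-order condition 39 - 2q_D = 0 yields q_D = 39/2.
Then q_T = (56 - 2·(39/2))/4 = 17/4.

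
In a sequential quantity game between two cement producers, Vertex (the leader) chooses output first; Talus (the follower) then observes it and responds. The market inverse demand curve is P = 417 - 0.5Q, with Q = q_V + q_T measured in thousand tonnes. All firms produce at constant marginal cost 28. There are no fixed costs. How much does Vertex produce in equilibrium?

The follower Talus best-responds to any q_V: π_T = (417 - 0.5Q)q_T - 28q_T.
Setting the follower's marginal profit to zero, 389 - (1/2)q_V - q_T = 0, i.e. q_T = (389 - (1/2)q_V).
The leader anticipates this reaction. Substituting into P = 417 - 0.5Q gives P = 445/2 - (1/4)q_V, so π_V = (445/2 - (1/4)q_V)q_V - 28q_V.
The leader's first-order condition 389/2 - (1/2)q_V = 0 yields q_V = 389.
Then q_T = (389 - (1/2)·389) = 389/2.

389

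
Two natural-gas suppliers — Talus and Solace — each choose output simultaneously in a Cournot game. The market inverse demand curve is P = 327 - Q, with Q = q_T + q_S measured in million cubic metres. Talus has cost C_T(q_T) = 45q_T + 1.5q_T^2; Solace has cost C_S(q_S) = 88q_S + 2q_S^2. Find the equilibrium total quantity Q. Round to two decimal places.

Talus's profit: π_T = (327 - Q)q_T - (45q_T + (3/2)q_T²). Setting ∂π_T/∂q_T = 0: 282 - 5q_T - (q_S) = 0.
Solace's profit: π_S = (327 - Q)q_S - (88q_S + 2q_S²). Setting ∂π_S/∂q_S = 0: 239 - 6q_S - (q_T) = 0.
So q_T = (282 - q_S)/5 and q_S = (239 - q_T)/6.
Substituting one into the other gives q_T = 1453/29 and q_S = 913/29.
Total output Q = 1453/29 + 913/29 = 81.5862.

81.59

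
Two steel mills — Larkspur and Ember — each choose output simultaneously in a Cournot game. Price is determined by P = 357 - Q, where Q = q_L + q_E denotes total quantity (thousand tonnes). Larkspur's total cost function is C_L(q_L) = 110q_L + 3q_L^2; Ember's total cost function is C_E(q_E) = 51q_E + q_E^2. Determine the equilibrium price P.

264

Larkspur's profit: π_L = (357 - Q)q_L - (110q_L + 3q_L²). Setting ∂π_L/∂q_L = 0: 247 - 8q_L - (q_E) = 0.
Ember's profit: π_E = (357 - Q)q_E - (51q_E + q_E²). Setting ∂π_E/∂q_E = 0: 306 - 4q_E - (q_L) = 0.
Rearranging gives the reaction functions q_L = (247 - q_E)/8 and q_E = (306 - q_L)/4.
Solving the pair: q_L = 22, q_E = 71.
Total output Q = 93, so price P = 357 - 93 = 264.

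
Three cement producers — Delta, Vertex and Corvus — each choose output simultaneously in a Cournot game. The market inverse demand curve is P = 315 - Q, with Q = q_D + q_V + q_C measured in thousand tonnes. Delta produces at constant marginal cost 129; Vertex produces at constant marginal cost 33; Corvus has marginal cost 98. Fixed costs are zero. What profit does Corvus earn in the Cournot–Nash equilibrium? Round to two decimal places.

Delta's profit: π_D = (315 - Q)q_D - (129q_D). Setting ∂π_D/∂q_D = 0: 186 - 2q_D - (q_V + q_C) = 0.
Vertex's first-order condition: 282 - 2q_V - (q_D + q_C) = 0.
Corvus's first-order condition: 217 - 2q_C - (q_D + q_V) = 0.
Adding the 3 first-order conditions: 685 − 4Q = 0, so Q = 685/4.
Back-substituting: q_D = (186 − 685/4) = 59/4, q_V = (282 − 685/4) = 443/4, q_C = (217 − 685/4) = 183/4.
Price P = 315 - 685/4 = 575/4.
Corvus's profit: (575/4 - 98)·(183/4) = 2093.0625.

2093.06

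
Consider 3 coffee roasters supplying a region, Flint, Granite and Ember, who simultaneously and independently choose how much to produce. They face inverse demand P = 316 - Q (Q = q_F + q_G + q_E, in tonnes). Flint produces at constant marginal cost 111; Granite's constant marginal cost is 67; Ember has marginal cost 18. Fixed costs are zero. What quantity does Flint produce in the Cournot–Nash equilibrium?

Flint's profit: π_F = (316 - Q)q_F - (111q_F). Setting ∂π_F/∂q_F = 0: 205 - 2q_F - (q_G + q_E) = 0.
Granite's profit: π_G = (316 - Q)q_G - (67q_G). Setting ∂π_G/∂q_G = 0: 249 - 2q_G - (q_F + q_E) = 0.
Ember's profit: π_E = (316 - Q)q_E - (18q_E). Setting ∂π_E/∂q_E = 0: 298 - 2q_E - (q_F + q_G) = 0.
Summing all 3 equations gives 752 − 4Q = 0, hence Q = 188.
Back-substituting: q_F = (205 − 188) = 17, q_G = (249 − 188) = 61, q_E = (298 − 188) = 110.

17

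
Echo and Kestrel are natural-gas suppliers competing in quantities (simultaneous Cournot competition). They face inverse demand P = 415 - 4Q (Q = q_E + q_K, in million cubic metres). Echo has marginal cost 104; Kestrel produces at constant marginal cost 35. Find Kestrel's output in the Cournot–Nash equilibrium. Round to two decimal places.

37.42

Echo's profit: π_E = (415 - 4Q)q_E - (104q_E). Setting ∂π_E/∂q_E = 0: 311 - 8q_E - 4(q_K) = 0.
Kestrel's profit: π_K = (415 - 4Q)q_K - (35q_K). Setting ∂π_K/∂q_K = 0: 380 - 8q_K - 4(q_E) = 0.
Rearranging gives the reaction functions q_E = (311 - 4q_K)/8 and q_K = (380 - 4q_E)/8.
Substituting one into the other gives q_E = 121/6 and q_K = 449/12.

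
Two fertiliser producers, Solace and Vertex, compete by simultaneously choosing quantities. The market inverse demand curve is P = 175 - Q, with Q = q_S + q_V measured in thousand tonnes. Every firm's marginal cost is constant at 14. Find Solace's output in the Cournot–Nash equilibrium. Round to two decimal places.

53.67

Each firm earns π_i = (175 - Q)q_i - 14q_i.
First-order condition (treating rivals' output as given): 161 - 2q_i - q_j = 0.
By symmetry each firm produces the same amount; substituting q_j = q_i yields q_i = 161/3.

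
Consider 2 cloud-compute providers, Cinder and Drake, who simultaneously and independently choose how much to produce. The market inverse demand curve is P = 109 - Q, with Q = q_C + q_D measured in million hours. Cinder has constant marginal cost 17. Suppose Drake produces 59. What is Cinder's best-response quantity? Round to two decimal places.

With the rival's output fixed at 59, Cinder's profit is π_C = (109 - 59 - q_C)q_C - (17q_C) = (50 - q_C)q_C - (17q_C).
∂π_C/∂q_C = 33 - 2q_C = 0, so q_C = 33/2.

16.50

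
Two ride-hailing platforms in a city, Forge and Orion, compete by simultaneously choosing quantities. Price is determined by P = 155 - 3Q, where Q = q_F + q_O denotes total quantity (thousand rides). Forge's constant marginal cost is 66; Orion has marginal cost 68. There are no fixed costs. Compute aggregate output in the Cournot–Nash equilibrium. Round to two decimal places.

19.56

Forge's profit: π_F = (155 - 3Q)q_F - (66q_F). Setting ∂π_F/∂q_F = 0: 89 - 6q_F - 3(q_O) = 0.
Orion's profit: π_O = (155 - 3Q)q_O - (68q_O). Setting ∂π_O/∂q_O = 0: 87 - 6q_O - 3(q_F) = 0.
So q_F = (89 - 3q_O)/6 and q_O = (87 - 3q_F)/6.
Substituting one into the other gives q_F = 91/9 and q_O = 85/9.
Total output Q = 91/9 + 85/9 = 176/9.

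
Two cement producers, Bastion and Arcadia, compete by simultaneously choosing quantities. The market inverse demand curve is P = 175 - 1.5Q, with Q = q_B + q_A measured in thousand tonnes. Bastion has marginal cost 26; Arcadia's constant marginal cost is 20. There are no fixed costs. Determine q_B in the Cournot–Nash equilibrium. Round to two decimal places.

31.78

Bastion's profit: π_B = (175 - 1.5Q)q_B - (26q_B). Setting ∂π_B/∂q_B = 0: 149 - 3q_B - (3/2)(q_A) = 0.
Arcadia's profit: π_A = (175 - 1.5Q)q_A - (20q_A). Setting ∂π_A/∂q_A = 0: 155 - 3q_A - (3/2)(q_B) = 0.
So q_B = (149 - (3/2)q_A)/3 and q_A = (155 - (3/2)q_B)/3.
Substituting one into the other gives q_B = 286/9 and q_A = 322/9.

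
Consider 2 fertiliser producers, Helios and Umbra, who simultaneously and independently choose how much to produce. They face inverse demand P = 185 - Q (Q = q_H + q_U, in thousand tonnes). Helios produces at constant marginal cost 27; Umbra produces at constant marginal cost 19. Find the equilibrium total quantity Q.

108

Helios's profit: π_H = (185 - Q)q_H - (27q_H). Setting ∂π_H/∂q_H = 0: 158 - 2q_H - (q_U) = 0.
Umbra's first-order condition: 166 - 2q_U - (q_H) = 0.
Rearranging gives the reaction functions q_H = (158 - q_U)/2 and q_U = (166 - q_H)/2.
Substituting one into the other gives q_H = 50 and q_U = 58.
Total output Q = 50 + 58 = 108.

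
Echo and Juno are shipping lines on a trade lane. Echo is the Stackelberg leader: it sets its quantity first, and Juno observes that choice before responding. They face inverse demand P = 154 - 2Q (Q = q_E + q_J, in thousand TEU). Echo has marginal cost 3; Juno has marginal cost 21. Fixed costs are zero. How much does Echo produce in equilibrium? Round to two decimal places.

Solve by backward induction. Given q_E, the follower Juno maximises π_J = (154 - 2q_E - 2q_J)q_J - 21q_J.
Setting the follower's marginal profit to zero, 133 - 2q_E - 4q_J = 0, i.e. q_J = (133 - 2q_E)/4.
The leader anticipates this reaction. Substituting into P = 154 - 2Q gives P = 175/2 - q_E, so π_E = (175/2 - q_E)q_E - 3q_E.
The leader's first-order condition 169/2 - 2q_E = 0 yields q_E = 169/4.
Then q_J = (133 - 2·(169/4))/4 = 97/8.

42.25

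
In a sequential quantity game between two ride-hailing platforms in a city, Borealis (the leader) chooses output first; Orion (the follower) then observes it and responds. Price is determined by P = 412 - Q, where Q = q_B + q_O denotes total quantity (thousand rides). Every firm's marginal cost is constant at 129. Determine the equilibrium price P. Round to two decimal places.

Solve by backward induction. Given q_B, the follower Orion maximises π_O = (412 - q_B - q_O)q_O - 129q_O.
Follower FOC: 283 - q_B - 2q_O = 0, so q_O(q_B) = (283 - q_B)/2.
Borealis substitutes q_O(q_B) into its own profit: π_B = q_B(412 - q_B - (283 - q_B)/2) - 129q_B = (541/2 - (1/2)q_B)q_B - 129q_B.
The leader's first-order condition 283/2 - q_B = 0 yields q_B = 283/2.
Then q_O = (283 - 283/2)/2 = 283/4.
Total output Q = 849/4, so price P = 412 - 849/4 = 799/4.

199.75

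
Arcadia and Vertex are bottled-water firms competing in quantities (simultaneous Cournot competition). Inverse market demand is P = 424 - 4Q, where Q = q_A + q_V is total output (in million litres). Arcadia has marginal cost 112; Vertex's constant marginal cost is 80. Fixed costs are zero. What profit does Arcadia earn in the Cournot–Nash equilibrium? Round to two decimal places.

2177.78

Arcadia's profit: π_A = (424 - 4Q)q_A - (112q_A). Setting ∂π_A/∂q_A = 0: 312 - 8q_A - 4(q_V) = 0.
Vertex's first-order condition: 344 - 8q_V - 4(q_A) = 0.
Best responses: q_A = (312 - 4q_V)/8, q_V = (344 - 4q_A)/8.
Solving the pair: q_A = 70/3, q_V = 94/3.
Price P = 424 - 4·(164/3) = 616/3.
Arcadia's profit: (616/3 - 112)·(70/3) = 2177.7778.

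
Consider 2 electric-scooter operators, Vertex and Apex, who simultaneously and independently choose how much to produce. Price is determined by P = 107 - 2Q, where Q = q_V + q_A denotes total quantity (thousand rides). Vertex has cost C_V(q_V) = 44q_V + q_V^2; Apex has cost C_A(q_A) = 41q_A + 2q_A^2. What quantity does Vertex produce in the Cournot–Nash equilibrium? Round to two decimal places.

Vertex's profit: π_V = (107 - 2Q)q_V - (44q_V + q_V²). Setting ∂π_V/∂q_V = 0: 63 - 6q_V - 2(q_A) = 0.
Apex's profit: π_A = (107 - 2Q)q_A - (41q_A + 2q_A²). Setting ∂π_A/∂q_A = 0: 66 - 8q_A - 2(q_V) = 0.
Rearranging gives the reaction functions q_V = (63 - 2q_A)/6 and q_A = (66 - 2q_V)/8.
Substituting one into the other gives q_V = 93/11 and q_A = 135/22.

8.45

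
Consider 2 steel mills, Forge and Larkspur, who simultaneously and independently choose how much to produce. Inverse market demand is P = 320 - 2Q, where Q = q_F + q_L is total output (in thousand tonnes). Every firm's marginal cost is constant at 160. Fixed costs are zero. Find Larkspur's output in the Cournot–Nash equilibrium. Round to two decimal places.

26.67

Each firm earns π_i = (320 - 2Q)q_i - 160q_i.
First-order condition (treating rivals' output as given): 160 - 4q_i - 2q_j = 0.
With identical firms every q_j equals q_i, so q_j = q_i and 160 = 6q_i, giving q_i = 80/3.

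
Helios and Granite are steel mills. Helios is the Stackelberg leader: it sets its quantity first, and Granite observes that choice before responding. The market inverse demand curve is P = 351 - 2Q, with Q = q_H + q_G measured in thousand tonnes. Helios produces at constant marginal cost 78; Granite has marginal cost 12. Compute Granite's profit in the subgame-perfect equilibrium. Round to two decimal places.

6932.53

The follower Granite best-responds to any q_H: π_G = (351 - 2Q)q_G - 12q_G.
Follower FOC: 339 - 2q_H - 4q_G = 0, so q_G(q_H) = (339 - 2q_H)/4.
The leader anticipates this reaction. Substituting into P = 351 - 2Q gives P = 363/2 - q_H, so π_H = (363/2 - q_H)q_H - 78q_H.
Leader FOC: 207/2 - 2q_H = 0, so q_H = 207/4.
Then q_G = (339 - 2·(207/4))/4 = 471/8.
Price P = 351 - 2·(885/8) = 519/4.
Granite's profit: (519/4 - 12)·(471/8) = 6932.5313.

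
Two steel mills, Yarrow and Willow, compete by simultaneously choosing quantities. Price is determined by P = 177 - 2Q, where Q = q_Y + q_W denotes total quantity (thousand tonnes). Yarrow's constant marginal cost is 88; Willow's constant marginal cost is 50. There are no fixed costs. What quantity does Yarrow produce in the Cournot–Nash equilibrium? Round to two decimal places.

Yarrow's profit: π_Y = (177 - 2Q)q_Y - (88q_Y). Setting ∂π_Y/∂q_Y = 0: 89 - 4q_Y - 2(q_W) = 0.
Willow's first-order condition: 127 - 4q_W - 2(q_Y) = 0.
Rearranging gives the reaction functions q_Y = (89 - 2q_W)/4 and q_W = (127 - 2q_Y)/4.
Solving the pair: q_Y = 17/2, q_W = 55/2.

8.50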